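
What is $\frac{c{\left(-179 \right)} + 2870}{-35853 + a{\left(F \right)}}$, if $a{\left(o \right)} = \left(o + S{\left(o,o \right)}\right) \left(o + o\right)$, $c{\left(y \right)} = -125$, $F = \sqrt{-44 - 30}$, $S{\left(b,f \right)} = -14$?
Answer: $\frac{2745 i}{7 \left(- 5143 i + 4 \sqrt{74}\right)} \approx -0.076244 + 0.00051011 i$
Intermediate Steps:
$F = i \sqrt{74}$ ($F = \sqrt{-74} = i \sqrt{74} \approx 8.6023 i$)
$a{\left(o \right)} = 2 o \left(-14 + o\right)$ ($a{\left(o \right)} = \left(o - 14\right) \left(o + o\right) = \left(-14 + o\right) 2 o = 2 o \left(-14 + o\right)$)
$\frac{c{\left(-179 \right)} + 2870}{-35853 + a{\left(F \right)}} = \frac{-125 + 2870}{-35853 + 2 i \sqrt{74} \left(-14 + i \sqrt{74}\right)} = \frac{2745}{-35853 + 2 i \sqrt{74} \left(-14 + i \sqrt{74}\right)}$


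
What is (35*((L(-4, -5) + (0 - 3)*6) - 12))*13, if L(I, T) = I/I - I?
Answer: -11375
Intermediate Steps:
L(I, T) = 1 - I
(35*((L(-4, -5) + (0 - 3)*6) - 12))*13 = (35*(((1 - 1*(-4)) + (0 - 3)*6) - 12))*13 = (35*(((1 + 4) - 3*6) - 12))*13 = (35*((5 - 18) - 12))*13 = (35*(-13 - 12))*13 = (35*(-25))*13 = -875*13 = -11375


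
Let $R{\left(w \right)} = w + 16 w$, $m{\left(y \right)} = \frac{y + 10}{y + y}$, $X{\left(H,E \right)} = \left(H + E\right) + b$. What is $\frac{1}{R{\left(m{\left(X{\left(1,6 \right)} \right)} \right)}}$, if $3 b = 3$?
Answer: $\frac{8}{153} \approx 0.052288$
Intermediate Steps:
$b = 1$ ($b = \frac{1}{3} \cdot 3 = 1$)
$X{\left(H,E \right)} = 1 + E + H$ ($X{\left(H,E \right)} = \left(H + E\right) + 1 = \left(E + H\right) + 1 = 1 + E + H$)
$m{\left(y \right)} = \frac{10 + y}{2 y}$
$R{\left(w \right)} = 17 w$
$\frac{1}{R{\left(m{\left(X{\left(1,6 \right)} \right)} \right)}} = \frac{1}{17 \frac{10 + \left(1 + 6 + 1\right)}{2 \left(1 + 6 + 1\right)}} = \frac{1}{17 \frac{10 + 8}{2 \cdot 8}} = \frac{1}{17 \cdot \frac{1}{2} \cdot \frac{1}{8} \cdot 18} = \frac{1}{17 \cdot \frac{9}{8}} = \frac{1}{\frac{153}{8}} = \frac{8}{153}$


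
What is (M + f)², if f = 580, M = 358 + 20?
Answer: 917764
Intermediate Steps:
M = 378
(M + f)² = (378 + 580)² = 958² = 917764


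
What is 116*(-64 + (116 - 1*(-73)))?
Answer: 14500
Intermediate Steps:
116*(-64 + (116 - 1*(-73))) = 116*(-64 + (116 + 73)) = 116*(-64 + 189) = 116*125 = 14500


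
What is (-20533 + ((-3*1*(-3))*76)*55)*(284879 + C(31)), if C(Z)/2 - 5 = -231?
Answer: 4860004149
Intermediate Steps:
C(Z) = -452 (C(Z) = 10 + 2*(-231) = 10 - 462 = -452)
(-20533 + ((-3*1*(-3))*76)*55)*(284879 + C(31)) = (-20533 + ((-3*1*(-3))*76)*55)*(284879 - 452) = (-20533 + (-3*(-3)*76)*55)*284427 = (-20533 + (9*76)*55)*284427 = (-20533 + 684*55)*284427 = (-20533 + 37620)*284427 = 17087*284427 = 4860004149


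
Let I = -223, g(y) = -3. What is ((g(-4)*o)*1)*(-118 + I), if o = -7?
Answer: -7161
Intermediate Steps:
((g(-4)*o)*1)*(-118 + I) = (-3*(-7)*1)*(-118 - 223) = (21*1)*(-341) = 21*(-341) = -7161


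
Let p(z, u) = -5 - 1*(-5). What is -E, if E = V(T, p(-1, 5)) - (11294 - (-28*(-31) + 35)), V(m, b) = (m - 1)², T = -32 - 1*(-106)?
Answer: 5062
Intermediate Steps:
p(z, u) = 0 (p(z, u) = -5 + 5 = 0)
T = 74 (T = -32 + 106 = 74)
V(m, b) = (-1 + m)²
E = -5062 (E = (-1 + 74)² - (11294 - (-28*(-31) + 35)) = 73² - (11294 - (868 + 35)) = 5329 - (11294 - 1*903) = 5329 - (11294 - 903) = 5329 - 1*10391 = 5329 - 10391 = -5062)
-E = -1*(-5062) = 5062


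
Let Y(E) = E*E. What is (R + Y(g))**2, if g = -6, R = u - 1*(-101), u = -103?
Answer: 1156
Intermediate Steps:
R = -2 (R = -103 - 1*(-101) = -103 + 101 = -2)
Y(E) = E**2
(R + Y(g))**2 = (-2 + (-6)**2)**2 = (-2 + 36)**2 = 34**2 = 1156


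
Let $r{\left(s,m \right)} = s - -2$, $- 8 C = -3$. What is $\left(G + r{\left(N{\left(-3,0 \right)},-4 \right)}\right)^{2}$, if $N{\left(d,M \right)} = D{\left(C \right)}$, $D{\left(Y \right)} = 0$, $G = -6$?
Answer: $16$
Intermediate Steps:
$C = \frac{3}{8}$ ($C = \left(- \frac{1}{8}\right) \left(-3\right) = \frac{3}{8} \approx 0.375$)
$N{\left(d,M \right)} = 0$
$r{\left(s,m \right)} = 2 + s$ ($r{\left(s,m \right)} = s + 2 = 2 + s$)
$\left(G + r{\left(N{\left(-3,0 \right)},-4 \right)}\right)^{2} = \left(-6 + \left(2 + 0\right)\right)^{2} = \left(-6 + 2\right)^{2} = \left(-4\right)^{2} = 16$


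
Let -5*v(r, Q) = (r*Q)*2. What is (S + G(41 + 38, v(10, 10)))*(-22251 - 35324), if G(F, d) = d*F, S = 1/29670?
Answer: 1079614146485/5934 ≈ 1.8194e+8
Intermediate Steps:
S = 1/29670 ≈ 3.3704e-5
v(r, Q) = -2*Q*r/5 (v(r, Q) = -r*Q*2/5 = -Q*r*2/5 = -2*Q*r/5)
G(F, d) = F*d
(S + G(41 + 38, v(10, 10)))*(-22251 - 35324) = (1/29670 + (41 + 38)*(-⅖*10*10))*(-22251 - 35324) = (1/29670 + 79*(-40))*(-57575) = (1/29670 - 3160)*(-57575) = -93757199/29670*(-57575) = 1079614146485/5934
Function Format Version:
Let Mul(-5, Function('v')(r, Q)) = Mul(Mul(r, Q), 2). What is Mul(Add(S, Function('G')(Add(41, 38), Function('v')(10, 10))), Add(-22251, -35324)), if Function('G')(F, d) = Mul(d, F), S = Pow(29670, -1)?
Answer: Rational(1079614146485, 5934) ≈ 1.8194e+8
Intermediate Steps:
S = Rational(1, 29670) ≈ 3.3704e-5
Function('v')(r, Q) = Mul(Rational(-2, 5), Q, r) (Function('v')(r, Q) = Mul(Rational(-1, 5), Mul(Mul(r, Q), 2)) = Mul(Rational(-1, 5), Mul(Mul(Q, r), 2)) = Mul(Rational(-1, 5), Mul(2, Q, r)) = Mul(Rational(-2, 5), Q, r))
Function('G')(F, d) = Mul(F, d)
Mul(Add(S, Function('G')(Add(41, 38), Function('v')(10, 10))), Add(-22251, -35324)) = Mul(Add(Rational(1, 29670), Mul(Add(41, 38), Mul(Rational(-2, 5), 10, 10))), Add(-22251, -35324)) = Mul(Add(Rational(1, 29670), Mul(79, -40)), -57575) = Mul(Add(Rational(1, 29670), -3160), -57575) = Mul(Rational(-93757199, 29670), -57575) = Rational(1079614146485, 5934)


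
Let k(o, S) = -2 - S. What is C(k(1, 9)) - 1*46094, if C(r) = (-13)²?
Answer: -45925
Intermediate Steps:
C(r) = 169
C(k(1, 9)) - 1*46094 = 169 - 1*46094 = 169 - 46094 = -45925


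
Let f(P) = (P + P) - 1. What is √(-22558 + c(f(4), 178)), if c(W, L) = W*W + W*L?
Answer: I*√21263 ≈ 145.82*I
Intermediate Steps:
f(P) = -1 + 2*P (f(P) = 2*P - 1 = -1 + 2*P)
c(W, L) = W² + L*W
√(-22558 + c(f(4), 178)) = √(-22558 + (-1 + 2*4)*(178 + (-1 + 2*4))) = √(-22558 + (-1 + 8)*(178 + (-1 + 8))) = √(-22558 + 7*(178 + 7)) = √(-22558 + 7*185) = √(-22558 + 1295) = √(-21263) = I*√21263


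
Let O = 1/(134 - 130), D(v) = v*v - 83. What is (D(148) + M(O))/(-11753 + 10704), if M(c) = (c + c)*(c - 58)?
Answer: -174337/8392 ≈ -20.774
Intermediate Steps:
D(v) = -83 + v² (D(v) = v² - 83 = -83 + v²)
O = ¼ (O = 1/4 = ¼ ≈ 0.25000)
M(c) = 2*c*(-58 + c) (M(c) = (2*c)*(-58 + c) = 2*c*(-58 + c))
(D(148) + M(O))/(-11753 + 10704) = ((-83 + 148²) + 2*(¼)*(-58 + ¼))/(-11753 + 10704) = ((-83 + 21904) + 2*(¼)*(-231/4))/(-1049) = (21821 - 231/8)*(-1/1049) = (174337/8)*(-1/1049) = -174337/8392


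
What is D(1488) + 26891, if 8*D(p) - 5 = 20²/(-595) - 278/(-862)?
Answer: 5516969249/205156 ≈ 26892.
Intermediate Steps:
D(p) = 119253/205156 (D(p) = 5/8 + (20²/(-595) - 278/(-862))/8 = 5/8 + (400*(-1/595) - 278*(-1/862))/8 = 5/8 + (-80/119 + 139/431)/8 = 5/8 + (⅛)*(-17939/51289) = 5/8 - 17939/410312 = 119253/205156)
D(1488) + 26891 = 119253/205156 + 26891 = 5516969249/205156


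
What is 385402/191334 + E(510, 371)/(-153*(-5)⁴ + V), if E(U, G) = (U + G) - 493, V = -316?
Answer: 18450807845/9178387647 ≈ 2.0102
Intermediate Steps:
E(U, G) = -493 + G + U (E(U, G) = (G + U) - 493 = -493 + G + U)
385402/191334 + E(510, 371)/(-153*(-5)⁴ + V) = 385402/191334 + (-493 + 371 + 510)/(-153*(-5)⁴ - 316) = 385402*(1/191334) + 388/(-153*625 - 316) = 192701/95667 + 388/(-95625 - 316) = 192701/95667 + 388/(-95941) = 192701/95667 + 388*(-1/95941) = 192701/95667 - 388/95941 = 18450807845/9178387647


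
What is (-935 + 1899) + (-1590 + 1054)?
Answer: 428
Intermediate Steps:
(-935 + 1899) + (-1590 + 1054) = 964 - 536 = 428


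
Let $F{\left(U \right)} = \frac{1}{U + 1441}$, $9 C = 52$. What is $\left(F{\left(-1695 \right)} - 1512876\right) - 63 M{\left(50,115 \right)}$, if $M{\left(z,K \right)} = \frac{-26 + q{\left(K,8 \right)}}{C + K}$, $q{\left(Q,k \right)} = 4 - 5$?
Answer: $- \frac{417698150449}{276098} \approx -1.5129 \cdot 10^{6}$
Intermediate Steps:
$q{\left(Q,k \right)} = -1$ ($q{\left(Q,k \right)} = 4 - 5 = -1$)
$C = \frac{52}{9}$ ($C = \frac{1}{9} \cdot 52 = \frac{52}{9} \approx 5.7778$)
$F{\left(U \right)} = \frac{1}{1441 + U}$
$M{\left(z,K \right)} = - \frac{27}{\frac{52}{9} + K}$ ($M{\left(z,K \right)} = \frac{-26 - 1}{\frac{52}{9} + K} = - \frac{27}{\frac{52}{9} + K}$)
$\left(F{\left(-1695 \right)} - 1512876\right) - 63 M{\left(50,115 \right)} = \left(\frac{1}{1441 - 1695} - 1512876\right) - 63 \left(- \frac{243}{52 + 9 \cdot 115}\right) = \left(\frac{1}{-254} - 1512876\right) - 63 \left(- \frac{243}{52 + 1035}\right) = \left(- \frac{1}{254} - 1512876\right) - 63 \left(- \frac{243}{1087}\right) = - \frac{384270505}{254} - 63 \left(\left(-243\right) \frac{1}{1087}\right) = - \frac{384270505}{254} - - \frac{15309}{1087} = - \frac{384270505}{254} + \frac{15309}{1087} = - \frac{417698150449}{276098}$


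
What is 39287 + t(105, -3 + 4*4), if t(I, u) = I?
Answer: 39392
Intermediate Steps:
39287 + t(105, -3 + 4*4) = 39287 + 105 = 39392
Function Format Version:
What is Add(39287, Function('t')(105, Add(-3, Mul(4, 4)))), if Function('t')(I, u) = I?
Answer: 39392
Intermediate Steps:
Add(39287, Function('t')(105, Add(-3, Mul(4, 4)))) = Add(39287, 105) = 39392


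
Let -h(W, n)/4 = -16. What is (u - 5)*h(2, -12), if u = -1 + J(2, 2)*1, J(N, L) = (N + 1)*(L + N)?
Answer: 384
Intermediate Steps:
h(W, n) = 64 (h(W, n) = -4*(-16) = 64)
J(N, L) = (1 + N)*(L + N)
u = 11 (u = -1 + (2 + 2 + 2**2 + 2*2)*1 = -1 + (2 + 2 + 4 + 4)*1 = -1 + 12*1 = -1 + 12 = 11)
(u - 5)*h(2, -12) = (11 - 5)*64 = 6*64 = 384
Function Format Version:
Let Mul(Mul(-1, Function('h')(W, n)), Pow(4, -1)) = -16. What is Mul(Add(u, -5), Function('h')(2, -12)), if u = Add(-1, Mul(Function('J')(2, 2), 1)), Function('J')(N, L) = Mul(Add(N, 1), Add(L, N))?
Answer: 384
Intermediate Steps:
Function('h')(W, n) = 64 (Function('h')(W, n) = Mul(-4, -16) = 64)
Function('J')(N, L) = Mul(Add(1, N), Add(L, N))
u = 11 (u = Add(-1, Mul(Add(2, 2, Pow(2, 2), Mul(2, 2)), 1)) = Add(-1, Mul(Add(2, 2, 4, 4), 1)) = Add(-1, Mul(12, 1)) = Add(-1, 12) = 11)
Mul(Add(u, -5), Function('h')(2, -12)) = Mul(Add(11, -5), 64) = Mul(6, 64) = 384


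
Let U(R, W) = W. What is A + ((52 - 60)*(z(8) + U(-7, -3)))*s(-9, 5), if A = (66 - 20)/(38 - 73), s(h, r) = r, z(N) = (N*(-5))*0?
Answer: 4154/35 ≈ 118.69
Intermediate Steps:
z(N) = 0 (z(N) = -5*N*0 = 0)
A = -46/35 (A = 46/(-35) = 46*(-1/35) = -46/35 ≈ -1.3143)
A + ((52 - 60)*(z(8) + U(-7, -3)))*s(-9, 5) = -46/35 + ((52 - 60)*(0 - 3))*5 = -46/35 - 8*(-3)*5 = -46/35 + 24*5 = -46/35 + 120 = 4154/35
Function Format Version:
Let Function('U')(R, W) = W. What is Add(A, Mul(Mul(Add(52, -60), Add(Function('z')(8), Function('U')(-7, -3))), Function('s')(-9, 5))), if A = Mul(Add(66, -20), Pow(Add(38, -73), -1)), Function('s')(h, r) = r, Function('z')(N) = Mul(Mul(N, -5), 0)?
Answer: Rational(4154, 35) ≈ 118.69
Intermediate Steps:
Function('z')(N) = 0 (Function('z')(N) = Mul(Mul(-5, N), 0) = 0)
A = Rational(-46, 35) (A = Mul(46, Pow(-35, -1)) = Mul(46, Rational(-1, 35)) = Rational(-46, 35) ≈ -1.3143)
Add(A, Mul(Mul(Add(52, -60), Add(Function('z')(8), Function('U')(-7, -3))), Function('s')(-9, 5))) = Add(Rational(-46, 35), Mul(Mul(Add(52, -60), Add(0, -3)), 5)) = Add(Rational(-46, 35), Mul(Mul(-8, -3), 5)) = Add(Rational(-46, 35), Mul(24, 5)) = Add(Rational(-46, 35), 120) = Rational(4154, 35)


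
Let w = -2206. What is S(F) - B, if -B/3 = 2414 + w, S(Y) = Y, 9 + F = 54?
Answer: 669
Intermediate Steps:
F = 45 (F = -9 + 54 = 45)
B = -624 (B = -3*(2414 - 2206) = -3*208 = -624)
S(F) - B = 45 - 1*(-624) = 45 + 624 = 669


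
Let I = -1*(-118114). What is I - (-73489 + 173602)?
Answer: 18001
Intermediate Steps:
I = 118114
I - (-73489 + 173602) = 118114 - (-73489 + 173602) = 118114 - 1*100113 = 118114 - 100113 = 18001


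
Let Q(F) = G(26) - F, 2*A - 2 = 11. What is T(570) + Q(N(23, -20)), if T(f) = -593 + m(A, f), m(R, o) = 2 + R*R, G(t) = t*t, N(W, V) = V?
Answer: 589/4 ≈ 147.25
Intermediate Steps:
A = 13/2 (A = 1 + (½)*11 = 1 + 11/2 = 13/2 ≈ 6.5000)
G(t) = t²
m(R, o) = 2 + R²
Q(F) = 676 - F (Q(F) = 26² - F = 676 - F)
T(f) = -2195/4 (T(f) = -593 + (2 + (13/2)²) = -593 + (2 + 169/4) = -593 + 177/4 = -2195/4)
T(570) + Q(N(23, -20)) = -2195/4 + (676 - 1*(-20)) = -2195/4 + (676 + 20) = -2195/4 + 696 = 589/4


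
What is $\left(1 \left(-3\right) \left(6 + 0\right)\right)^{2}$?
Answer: $324$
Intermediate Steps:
$\left(1 \left(-3\right) \left(6 + 0\right)\right)^{2} = \left(\left(-3\right) 6\right)^{2} = \left(-18\right)^{2} = 324$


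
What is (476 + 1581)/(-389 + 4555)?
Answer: 2057/4166 ≈ 0.49376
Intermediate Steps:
(476 + 1581)/(-389 + 4555) = 2057/4166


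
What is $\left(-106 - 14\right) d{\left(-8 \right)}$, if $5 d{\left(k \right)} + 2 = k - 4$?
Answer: $336$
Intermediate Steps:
$d{\left(k \right)} = - \frac{6}{5} + \frac{k}{5}$ ($d{\left(k \right)} = - \frac{2}{5} + \frac{k - 4}{5} = - \frac{2}{5} + \frac{-4 + k}{5} = - \frac{2}{5} + \left(- \frac{4}{5} + \frac{k}{5}\right) = - \frac{6}{5} + \frac{k}{5}$)
$\left(-106 - 14\right) d{\left(-8 \right)} = \left(-106 - 14\right) \left(- \frac{6}{5} + \frac{1}{5} \left(-8\right)\right) = - 120 \left(- \frac{6}{5} - \frac{8}{5}\right) = \left(-120\right) \left(- \frac{14}{5}\right) = 336$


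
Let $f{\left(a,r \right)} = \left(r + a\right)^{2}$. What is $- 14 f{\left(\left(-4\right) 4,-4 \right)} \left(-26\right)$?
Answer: $145600$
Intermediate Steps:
$f{\left(a,r \right)} = \left(a + r\right)^{2}$
$- 14 f{\left(\left(-4\right) 4,-4 \right)} \left(-26\right) = - 14 \left(\left(-4\right) 4 - 4\right)^{2} \left(-26\right) = - 14 \left(-16 - 4\right)^{2} \left(-26\right) = - 14 \left(-20\right)^{2} \left(-26\right) = \left(-14\right) 400 \left(-26\right) = \left(-5600\right) \left(-26\right) = 145600$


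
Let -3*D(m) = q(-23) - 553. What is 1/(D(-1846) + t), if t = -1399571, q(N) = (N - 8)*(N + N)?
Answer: -1/1399862 ≈ -7.1436e-7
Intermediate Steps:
q(N) = 2*N*(-8 + N) (q(N) = (-8 + N)*(2*N) = 2*N*(-8 + N))
D(m) = -291 (D(m) = -(2*(-23)*(-8 - 23) - 553)/3 = -(2*(-23)*(-31) - 553)/3 = -(1426 - 553)/3 = -⅓*873 = -291)
1/(D(-1846) + t) = 1/(-291 - 1399571) = 1/(-1399862) = -1/1399862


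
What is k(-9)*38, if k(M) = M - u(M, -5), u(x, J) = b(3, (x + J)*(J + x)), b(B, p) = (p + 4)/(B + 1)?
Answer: -2242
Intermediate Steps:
b(B, p) = (4 + p)/(1 + B)
u(x, J) = 1 + (J + x)²/4 (u(x, J) = (4 + (x + J)*(J + x))/(1 + 3) = (4 + (J + x)*(J + x))/4 = (4 + (J + x)²)/4 = 1 + (J + x)²/4)
k(M) = -29/4 - M²/4 + 7*M/2 (k(M) = M - (1 + (¼)*(-5)² + M²/4 + (½)*(-5)*M) = M - (1 + (¼)*25 + M²/4 - 5*M/2) = M - (1 + 25/4 + M²/4 - 5*M/2) = M - (29/4 - 5*M/2 + M²/4) = M + (-29/4 - M²/4 + 5*M/2) = -29/4 - M²/4 + 7*M/2)
k(-9)*38 = (-29/4 - ¼*(-9)² + (7/2)*(-9))*38 = (-29/4 - ¼*81 - 63/2)*38 = (-29/4 - 81/4 - 63/2)*38 = -59*38 = -2242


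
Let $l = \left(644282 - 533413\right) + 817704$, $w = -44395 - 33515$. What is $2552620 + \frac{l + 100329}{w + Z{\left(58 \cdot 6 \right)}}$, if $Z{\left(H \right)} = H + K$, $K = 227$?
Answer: $\frac{197405838798}{77335} \approx 2.5526 \cdot 10^{6}$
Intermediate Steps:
$w = -77910$
$l = 928573$ ($l = 110869 + 817704 = 928573$)
$Z{\left(H \right)} = 227 + H$ ($Z{\left(H \right)} = H + 227 = 227 + H$)
$2552620 + \frac{l + 100329}{w + Z{\left(58 \cdot 6 \right)}} = 2552620 + \frac{928573 + 100329}{-77910 + \left(227 + 58 \cdot 6\right)} = 2552620 + \frac{1028902}{-77910 + \left(227 + 348\right)} = 2552620 + \frac{1028902}{-77910 + 575} = 2552620 + \frac{1028902}{-77335} = 2552620 + 1028902 \left(- \frac{1}{77335}\right) = 2552620 - \frac{1028902}{77335} = \frac{197405838798}{77335}$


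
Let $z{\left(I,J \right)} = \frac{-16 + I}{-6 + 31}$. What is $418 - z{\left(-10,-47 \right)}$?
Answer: $\frac{10476}{25} \approx 419.04$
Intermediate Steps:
$z{\left(I,J \right)} = - \frac{16}{25} + \frac{I}{25}$ ($z{\left(I,J \right)} = \frac{-16 + I}{25} = \left(-16 + I\right) \frac{1}{25} = - \frac{16}{25} + \frac{I}{25}$)
$418 - z{\left(-10,-47 \right)} = 418 - \left(- \frac{16}{25} + \frac{1}{25} \left(-10\right)\right) = 418 - \left(- \frac{16}{25} - \frac{2}{5}\right) = 418 - - \frac{26}{25} = 418 + \frac{26}{25} = \frac{10476}{25}$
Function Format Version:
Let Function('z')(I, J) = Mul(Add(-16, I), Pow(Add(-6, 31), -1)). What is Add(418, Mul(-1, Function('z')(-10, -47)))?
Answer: Rational(10476, 25) ≈ 419.04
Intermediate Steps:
Function('z')(I, J) = Add(Rational(-16, 25), Mul(Rational(1, 25), I)) (Function('z')(I, J) = Mul(Add(-16, I), Pow(25, -1)) = Mul(Add(-16, I), Rational(1, 25)) = Add(Rational(-16, 25), Mul(Rational(1, 25), I)))
Add(418, Mul(-1, Function('z')(-10, -47))) = Add(418, Mul(-1, Add(Rational(-16, 25), Mul(Rational(1, 25), -10)))) = Add(418, Mul(-1, Add(Rational(-16, 25), Rational(-2, 5)))) = Add(418, Mul(-1, Rational(-26, 25))) = Add(418, Rational(26, 25)) = Rational(10476, 25)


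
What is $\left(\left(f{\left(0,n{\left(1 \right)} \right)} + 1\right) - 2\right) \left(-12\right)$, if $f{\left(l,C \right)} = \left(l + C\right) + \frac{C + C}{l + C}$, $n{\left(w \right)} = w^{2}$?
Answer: $-24$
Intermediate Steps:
$f{\left(l,C \right)} = C + l + \frac{2 C}{C + l}$ ($f{\left(l,C \right)} = \left(C + l\right) + \frac{2 C}{C + l} = C + l + \frac{2 C}{C + l}$)
$\left(\left(f{\left(0,n{\left(1 \right)} \right)} + 1\right) - 2\right) \left(-12\right) = \left(\left(\frac{\left(1^{2}\right)^{2} + 0^{2} + 2 \cdot 1^{2} + 2 \cdot 1^{2} \cdot 0}{1^{2} + 0} + 1\right) - 2\right) \left(-12\right) = \left(\left(\frac{1^{2} + 0 + 2 \cdot 1 + 2 \cdot 1 \cdot 0}{1 + 0} + 1\right) - 2\right) \left(-12\right) = \left(\left(\frac{1 + 0 + 2 + 0}{1} + 1\right) - 2\right) \left(-12\right) = \left(\left(1 \cdot 3 + 1\right) - 2\right) \left(-12\right) = \left(\left(3 + 1\right) - 2\right) \left(-12\right) = \left(4 - 2\right) \left(-12\right) = 2 \left(-12\right) = -24$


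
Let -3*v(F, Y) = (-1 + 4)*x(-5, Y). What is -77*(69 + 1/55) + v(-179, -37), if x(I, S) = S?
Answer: -26387/5 ≈ -5277.4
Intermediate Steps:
v(F, Y) = -Y (v(F, Y) = -(-1 + 4)*Y/3 = -Y)
-77*(69 + 1/55) + v(-179, -37) = -77*(69 + 1/55) - 1*(-37) = -77*(69 + 1/55) + 37 = -77*3796/55 + 37 = -26572/5 + 37 = -26387/5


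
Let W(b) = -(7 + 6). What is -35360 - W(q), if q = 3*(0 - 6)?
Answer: -35347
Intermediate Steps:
q = -18 (q = 3*(-6) = -18)
W(b) = -13 (W(b) = -1*13 = -13)
-35360 - W(q) = -35360 - 1*(-13) = -35360 + 13 = -35347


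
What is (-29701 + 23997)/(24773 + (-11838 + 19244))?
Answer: -5704/32179 ≈ -0.17726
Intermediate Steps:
(-29701 + 23997)/(24773 + (-11838 + 19244)) = -5704/(24773 + 7406) = -5704/32179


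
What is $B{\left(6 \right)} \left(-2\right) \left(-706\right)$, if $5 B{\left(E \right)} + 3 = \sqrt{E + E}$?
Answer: $- \frac{4236}{5} + \frac{2824 \sqrt{3}}{5} \approx 131.06$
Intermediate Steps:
$B{\left(E \right)} = - \frac{3}{5} + \frac{\sqrt{2} \sqrt{E}}{5}$ ($B{\left(E \right)} = - \frac{3}{5} + \frac{\sqrt{E + E}}{5} = - \frac{3}{5} + \frac{\sqrt{2 E}}{5} = - \frac{3}{5} + \frac{\sqrt{2} \sqrt{E}}{5}$)
$B{\left(6 \right)} \left(-2\right) \left(-706\right) = \left(- \frac{3}{5} + \frac{\sqrt{2} \sqrt{6}}{5}\right) \left(-2\right) \left(-706\right) = \left(- \frac{3}{5} + \frac{2 \sqrt{3}}{5}\right) \left(-2\right) \left(-706\right) = \left(\frac{6}{5} - \frac{4 \sqrt{3}}{5}\right) \left(-706\right) = - \frac{4236}{5} + \frac{2824 \sqrt{3}}{5}$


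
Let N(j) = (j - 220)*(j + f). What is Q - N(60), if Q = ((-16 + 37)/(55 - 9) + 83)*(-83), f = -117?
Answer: -738157/46 ≈ -16047.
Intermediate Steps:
N(j) = (-220 + j)*(-117 + j) (N(j) = (j - 220)*(j - 117) = (-220 + j)*(-117 + j))
Q = -318637/46 (Q = (21/46 + 83)*(-83) = (3839/46)*(-83) = -318637/46 ≈ -6926.9)
Q - N(60) = -318637/46 - (25740 + 60² - 337*60) = -318637/46 - (25740 + 3600 - 20220) = -318637/46 - 1*9120 = -318637/46 - 9120 = -738157/46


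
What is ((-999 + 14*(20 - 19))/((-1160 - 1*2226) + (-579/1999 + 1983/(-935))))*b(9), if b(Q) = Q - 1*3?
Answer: 5523087075/3166579736 ≈ 1.7442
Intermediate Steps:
b(Q) = -3 + Q (b(Q) = Q - 3 = -3 + Q)
((-999 + 14*(20 - 19))/((-1160 - 1*2226) + (-579/1999 + 1983/(-935))))*b(9) = ((-999 + 14*(20 - 19))/((-1160 - 1*2226) + (-579/1999 + 1983/(-935))))*(-3 + 9) = ((-999 + 14*1)/((-1160 - 2226) + (-579*1/1999 + 1983*(-1/935))))*6 = ((-999 + 14)/(-3386 + (-579/1999 - 1983/935)))*6 = -985/(-3386 - 4505382/1869065)*6 = -985/(-6333159472/1869065)*6 = -985*(-1869065/6333159472)*6 = (1841029025/6333159472)*6 = 5523087075/3166579736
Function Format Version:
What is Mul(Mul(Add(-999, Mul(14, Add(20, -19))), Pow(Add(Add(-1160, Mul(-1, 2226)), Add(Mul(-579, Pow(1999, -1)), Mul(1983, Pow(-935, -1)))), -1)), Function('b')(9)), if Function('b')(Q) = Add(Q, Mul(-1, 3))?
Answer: Rational(5523087075, 3166579736) ≈ 1.7442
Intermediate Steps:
Function('b')(Q) = Add(-3, Q) (Function('b')(Q) = Add(Q, -3) = Add(-3, Q))
Mul(Mul(Add(-999, Mul(14, Add(20, -19))), Pow(Add(Add(-1160, Mul(-1, 2226)), Add(Mul(-579, Pow(1999, -1)), Mul(1983, Pow(-935, -1)))), -1)), Function('b')(9)) = Mul(Mul(Add(-999, Mul(14, Add(20, -19))), Pow(Add(Add(-1160, Mul(-1, 2226)), Add(Mul(-579, Pow(1999, -1)), Mul(1983, Pow(-935, -1)))), -1)), Add(-3, 9)) = Mul(Mul(Add(-999, Mul(14, 1)), Pow(Add(Add(-1160, -2226), Add(Mul(-579, Rational(1, 1999)), Mul(1983, Rational(-1, 935)))), -1)), 6) = Mul(Mul(Add(-999, 14), Pow(Add(-3386, Add(Rational(-579, 1999), Rational(-1983, 935))), -1)), 6) = Mul(Mul(-985, Pow(Add(-3386, Rational(-4505382, 1869065)), -1)), 6) = Mul(Mul(-985, Pow(Rational(-6333159472, 1869065), -1)), 6) = Mul(Mul(-985, Rational(-1869065, 6333159472)), 6) = Mul(Rational(1841029025, 6333159472), 6) = Rational(5523087075, 3166579736)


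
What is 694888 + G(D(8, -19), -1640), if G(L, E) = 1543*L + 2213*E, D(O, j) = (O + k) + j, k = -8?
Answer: -2963749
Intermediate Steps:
D(O, j) = -8 + O + j (D(O, j) = (O - 8) + j = (-8 + O) + j = -8 + O + j)
694888 + G(D(8, -19), -1640) = 694888 + (1543*(-8 + 8 - 19) + 2213*(-1640)) = 694888 + (1543*(-19) - 3629320) = 694888 + (-29317 - 3629320) = 694888 - 3658637 = -2963749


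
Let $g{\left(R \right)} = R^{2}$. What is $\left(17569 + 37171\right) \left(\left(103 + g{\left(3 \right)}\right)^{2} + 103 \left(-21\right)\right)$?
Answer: $568255940$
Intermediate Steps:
$\left(17569 + 37171\right) \left(\left(103 + g{\left(3 \right)}\right)^{2} + 103 \left(-21\right)\right) = \left(17569 + 37171\right) \left(\left(103 + 3^{2}\right)^{2} + 103 \left(-21\right)\right) = 54740 \left(\left(103 + 9\right)^{2} - 2163\right) = 54740 \left(112^{2} - 2163\right) = 54740 \left(12544 - 2163\right) = 54740 \cdot 10381 = 568255940$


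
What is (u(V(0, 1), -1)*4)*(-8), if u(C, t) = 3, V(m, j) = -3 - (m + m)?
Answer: -96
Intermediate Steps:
V(m, j) = -3 - 2*m
(u(V(0, 1), -1)*4)*(-8) = (3*4)*(-8) = 12*(-8) = -96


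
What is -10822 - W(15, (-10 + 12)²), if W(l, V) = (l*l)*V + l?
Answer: -11737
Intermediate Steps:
W(l, V) = l + V*l² (W(l, V) = l²*V + l = V*l² + l = l + V*l²)
-10822 - W(15, (-10 + 12)²) = -10822 - 15*(1 + (-10 + 12)²*15) = -10822 - 15*(1 + 2²*15) = -10822 - 15*(1 + 4*15) = -10822 - 15*(1 + 60) = -10822 - 15*61 = -10822 - 1*915 = -10822 - 915 = -11737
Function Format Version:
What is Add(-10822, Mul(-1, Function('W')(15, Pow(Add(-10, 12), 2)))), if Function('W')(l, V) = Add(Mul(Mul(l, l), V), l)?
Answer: -11737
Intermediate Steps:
Function('W')(l, V) = Add(l, Mul(V, Pow(l, 2))) (Function('W')(l, V) = Add(Mul(Pow(l, 2), V), l) = Add(Mul(V, Pow(l, 2)), l) = Add(l, Mul(V, Pow(l, 2))))
Add(-10822, Mul(-1, Function('W')(15, Pow(Add(-10, 12), 2)))) = Add(-10822, Mul(-1, Mul(15, Add(1, Mul(Pow(Add(-10, 12), 2), 15))))) = Add(-10822, Mul(-1, Mul(15, Add(1, Mul(Pow(2, 2), 15))))) = Add(-10822, Mul(-1, Mul(15, Add(1, Mul(4, 15))))) = Add(-10822, Mul(-1, Mul(15, Add(1, 60)))) = Add(-10822, Mul(-1, Mul(15, 61))) = Add(-10822, Mul(-1, 915)) = Add(-10822, -915) = -11737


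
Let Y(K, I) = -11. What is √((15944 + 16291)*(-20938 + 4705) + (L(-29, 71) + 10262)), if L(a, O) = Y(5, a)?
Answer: 78*I*√86006 ≈ 22875.0*I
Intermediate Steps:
L(a, O) = -11
√((15944 + 16291)*(-20938 + 4705) + (L(-29, 71) + 10262)) = √((15944 + 16291)*(-20938 + 4705) + (-11 + 10262)) = √(32235*(-16233) + 10251) = √(-523270755 + 10251) = √(-523260504) = 78*I*√86006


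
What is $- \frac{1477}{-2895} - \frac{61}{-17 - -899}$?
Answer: $\frac{375373}{851130} \approx 0.44103$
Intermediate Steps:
$- \frac{1477}{-2895} - \frac{61}{-17 - -899} = \left(-1477\right) \left(- \frac{1}{2895}\right) - \frac{61}{-17 + 899} = \frac{1477}{2895} - \frac{61}{882} = \frac{375373}{851130}$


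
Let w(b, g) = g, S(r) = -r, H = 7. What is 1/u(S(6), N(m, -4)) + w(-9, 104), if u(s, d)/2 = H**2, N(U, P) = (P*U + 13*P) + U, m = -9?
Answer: 10193/98 ≈ 104.01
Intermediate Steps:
N(U, P) = U + 13*P + P*U (N(U, P) = (13*P + P*U) + U = U + 13*P + P*U)
u(s, d) = 98 (u(s, d) = 2*7**2 = 2*49 = 98)
1/u(S(6), N(m, -4)) + w(-9, 104) = 1/98 + 104 = 10193/98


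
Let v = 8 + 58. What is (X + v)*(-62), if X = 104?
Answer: -10540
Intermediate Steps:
v = 66
(X + v)*(-62) = (104 + 66)*(-62) = 170*(-62) = -10540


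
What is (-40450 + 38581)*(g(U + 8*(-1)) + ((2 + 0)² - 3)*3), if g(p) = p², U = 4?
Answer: -35511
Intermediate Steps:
(-40450 + 38581)*(g(U + 8*(-1)) + ((2 + 0)² - 3)*3) = (-40450 + 38581)*((4 + 8*(-1))² + ((2 + 0)² - 3)*3) = -1869*((4 - 8)² + (2² - 3)*3) = -1869*((-4)² + (4 - 3)*3) = -1869*(16 + 1*3) = -1869*(16 + 3) = -1869*19 = -35511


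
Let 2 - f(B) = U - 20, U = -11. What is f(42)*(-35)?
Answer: -1155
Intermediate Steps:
f(B) = 33 (f(B) = 2 - (-11 - 20) = 2 - 1*(-31) = 2 + 31 = 33)
f(42)*(-35) = 33*(-35) = -1155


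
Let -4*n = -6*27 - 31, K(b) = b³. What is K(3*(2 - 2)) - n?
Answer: -193/4 ≈ -48.250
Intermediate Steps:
n = 193/4 (n = -(-6*27 - 31)/4 = -(-162 - 31)/4 = -¼*(-193) = 193/4 ≈ 48.250)
K(3*(2 - 2)) - n = (3*(2 - 2))³ - 1*193/4 = (3*0)³ - 193/4 = 0³ - 193/4 = 0 - 193/4 = -193/4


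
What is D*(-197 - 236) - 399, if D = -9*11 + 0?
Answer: 42468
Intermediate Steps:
D = -99 (D = -99 + 0 = -99)
D*(-197 - 236) - 399 = -99*(-197 - 236) - 399 = -99*(-433) - 399 = 42867 - 399 = 42468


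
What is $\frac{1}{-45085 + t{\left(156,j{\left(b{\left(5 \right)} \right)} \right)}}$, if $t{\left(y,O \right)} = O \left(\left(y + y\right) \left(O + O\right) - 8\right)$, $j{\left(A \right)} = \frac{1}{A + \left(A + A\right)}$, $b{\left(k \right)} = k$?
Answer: $- \frac{25}{1127069} \approx -2.2181 \cdot 10^{-5}$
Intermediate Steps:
$j{\left(A \right)} = \frac{1}{3 A}$ ($j{\left(A \right)} = \frac{1}{A + 2 A} = \frac{1}{3 A}$)
$t{\left(y,O \right)} = O \left(-8 + 4 O y\right)$ ($t{\left(y,O \right)} = O \left(2 y 2 O - 8\right) = O \left(4 O y - 8\right) = O \left(-8 + 4 O y\right)$)
$\frac{1}{-45085 + t{\left(156,j{\left(b{\left(5 \right)} \right)} \right)}} = \frac{1}{-45085 + 4 \frac{1}{3 \cdot 5} \left(-2 + \frac{1}{3 \cdot 5} \cdot 156\right)} = \frac{1}{-45085 + 4 \cdot \frac{1}{3} \cdot \frac{1}{5} \left(-2 + \frac{1}{3} \cdot \frac{1}{5} \cdot 156\right)} = \frac{1}{-45085 + 4 \cdot \frac{1}{15} \left(-2 + \frac{1}{15} \cdot 156\right)} = \frac{1}{-45085 + 4 \cdot \frac{1}{15} \left(-2 + \frac{52}{5}\right)} = \frac{1}{-45085 + 4 \cdot \frac{1}{15} \cdot \frac{42}{5}} = \frac{1}{-45085 + \frac{56}{25}} = \frac{1}{- \frac{1127069}{25}} = - \frac{25}{1127069}$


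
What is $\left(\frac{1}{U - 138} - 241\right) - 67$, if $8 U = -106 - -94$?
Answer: $- \frac{85934}{279} \approx -308.01$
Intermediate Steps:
$U = - \frac{3}{2}$ ($U = \frac{-106 - -94}{8} = \frac{-106 + 94}{8} = \frac{1}{8} \left(-12\right) = - \frac{3}{2} \approx -1.5$)
$\left(\frac{1}{U - 138} - 241\right) - 67 = \left(\frac{1}{- \frac{3}{2} - 138} - 241\right) - 67 = \left(\frac{1}{- \frac{279}{2}} - 241\right) - 67 = \left(- \frac{2}{279} - 241\right) - 67 = - \frac{67241}{279} - 67 = - \frac{85934}{279}$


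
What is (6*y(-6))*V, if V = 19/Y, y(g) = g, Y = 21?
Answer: -228/7 ≈ -32.571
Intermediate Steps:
V = 19/21 ≈ 0.90476
(6*y(-6))*V = (6*(-6))*(19/21) = -36*19/21 = -228/7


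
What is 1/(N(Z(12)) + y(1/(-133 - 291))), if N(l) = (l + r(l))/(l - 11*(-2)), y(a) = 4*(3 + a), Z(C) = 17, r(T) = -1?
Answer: 4134/51265 ≈ 0.080640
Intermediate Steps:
y(a) = 12 + 4*a
N(l) = (-1 + l)/(22 + l) (N(l) = (l - 1)/(l - 11*(-2)) = (-1 + l)/(l + 22) = (-1 + l)/(22 + l))
1/(N(Z(12)) + y(1/(-133 - 291))) = 1/((-1 + 17)/(22 + 17) + (12 + 4/(-133 - 291))) = 1/(16/39 + (12 + 4/(-424))) = 1/((1/39)*16 + (12 + 4*(-1/424))) = 1/(16/39 + (12 - 1/106)) = 1/(16/39 + 1271/106) = 1/(51265/4134) = 4134/51265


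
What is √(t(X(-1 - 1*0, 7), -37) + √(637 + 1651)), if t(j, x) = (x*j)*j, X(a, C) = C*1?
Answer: √(-1813 + 4*√143) ≈ 42.014*I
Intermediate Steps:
X(a, C) = C
t(j, x) = x*j² (t(j, x) = (j*x)*j = x*j²)
√(t(X(-1 - 1*0, 7), -37) + √(637 + 1651)) = √(-37*7² + √(637 + 1651)) = √(-37*49 + √2288) = √(-1813 + 4*√143)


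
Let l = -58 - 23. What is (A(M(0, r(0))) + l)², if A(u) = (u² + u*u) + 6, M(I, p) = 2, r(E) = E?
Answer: 4489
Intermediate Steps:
l = -81
A(u) = 6 + 2*u² (A(u) = (u² + u²) + 6 = 2*u² + 6 = 6 + 2*u²)
(A(M(0, r(0))) + l)² = ((6 + 2*2²) - 81)² = ((6 + 2*4) - 81)² = ((6 + 8) - 81)² = (14 - 81)² = (-67)² = 4489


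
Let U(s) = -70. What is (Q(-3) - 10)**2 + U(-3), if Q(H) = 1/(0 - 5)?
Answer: 851/25 ≈ 34.040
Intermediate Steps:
Q(H) = -1/5 (Q(H) = 1/(-5) = -1/5)
(Q(-3) - 10)**2 + U(-3) = (-1/5 - 10)**2 - 70 = (-51/5)**2 - 70 = 2601/25 - 70 = 851/25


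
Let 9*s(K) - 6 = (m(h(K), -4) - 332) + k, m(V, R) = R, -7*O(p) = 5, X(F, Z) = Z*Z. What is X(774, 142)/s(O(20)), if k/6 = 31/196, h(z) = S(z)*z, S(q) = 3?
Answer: -1976072/3583 ≈ -551.51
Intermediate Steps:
X(F, Z) = Z**2
O(p) = -5/7 (O(p) = -1/7*5 = -5/7)
h(z) = 3*z
k = 93/98 (k = 6*(31/196) = 93/98 ≈ 0.94898)
s(K) = -3583/98 (s(K) = 2/3 + ((-4 - 332) + 93/98)/9 = 2/3 + (-336 + 93/98)/9 = 2/3 + (1/9)*(-32835/98) = 2/3 - 10945/294 = -3583/98)
X(774, 142)/s(O(20)) = 142**2/(-3583/98) = 20164*(-98/3583) = -1976072/3583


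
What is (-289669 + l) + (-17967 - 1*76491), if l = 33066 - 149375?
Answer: -500436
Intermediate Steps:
l = -116309
(-289669 + l) + (-17967 - 1*76491) = (-289669 - 116309) + (-17967 - 1*76491) = -405978 + (-17967 - 76491) = -405978 - 94458 = -500436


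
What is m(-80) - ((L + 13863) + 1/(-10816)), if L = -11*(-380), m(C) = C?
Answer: -196018367/10816 ≈ -18123.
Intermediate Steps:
L = 4180
m(-80) - ((L + 13863) + 1/(-10816)) = -80 - ((4180 + 13863) + 1/(-10816)) = -80 - (18043 - 1/10816) = -80 - 1*195153087/10816 = -80 - 195153087/10816 = -196018367/10816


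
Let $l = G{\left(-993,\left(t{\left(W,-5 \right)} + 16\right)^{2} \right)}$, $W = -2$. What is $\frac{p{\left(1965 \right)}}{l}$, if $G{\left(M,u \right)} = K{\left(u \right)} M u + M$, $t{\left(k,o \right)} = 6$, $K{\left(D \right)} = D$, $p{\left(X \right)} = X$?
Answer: $- \frac{655}{77539067} \approx -8.4474 \cdot 10^{-6}$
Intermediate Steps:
$G{\left(M,u \right)} = M + M u^{2}$ ($G{\left(M,u \right)} = u M u + M = M u u + M = M u^{2} + M = M + M u^{2}$)
$l = -232617201$ ($l = - 993 \left(1 + \left(\left(6 + 16\right)^{2}\right)^{2}\right) = - 993 \left(1 + \left(22^{2}\right)^{2}\right) = - 993 \left(1 + 484^{2}\right) = - 993 \left(1 + 234256\right) = \left(-993\right) 234257 = -232617201$)
$\frac{p{\left(1965 \right)}}{l} = \frac{1965}{-232617201} = 1965 \left(- \frac{1}{232617201}\right) = - \frac{655}{77539067}$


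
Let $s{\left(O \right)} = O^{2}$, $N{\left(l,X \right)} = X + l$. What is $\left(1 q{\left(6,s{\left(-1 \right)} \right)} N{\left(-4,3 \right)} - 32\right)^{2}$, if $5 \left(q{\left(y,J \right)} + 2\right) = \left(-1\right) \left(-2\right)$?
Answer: $\frac{23104}{25} \approx 924.16$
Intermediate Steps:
$q{\left(y,J \right)} = - \frac{8}{5}$ ($q{\left(y,J \right)} = -2 + \frac{\left(-1\right) \left(-2\right)}{5} = -2 + \frac{1}{5} \cdot 2 = -2 + \frac{2}{5} = - \frac{8}{5}$)
$\left(1 q{\left(6,s{\left(-1 \right)} \right)} N{\left(-4,3 \right)} - 32\right)^{2} = \left(1 \left(- \frac{8}{5}\right) \left(3 - 4\right) - 32\right)^{2} = \left(\left(- \frac{8}{5}\right) \left(-1\right) - 32\right)^{2} = \left(\frac{8}{5} - 32\right)^{2} = \left(- \frac{152}{5}\right)^{2} = \frac{23104}{25}$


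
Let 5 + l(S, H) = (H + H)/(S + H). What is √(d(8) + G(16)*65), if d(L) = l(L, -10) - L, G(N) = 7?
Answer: 2*√113 ≈ 21.260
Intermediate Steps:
l(S, H) = -5 + 2*H/(H + S) (l(S, H) = -5 + (H + H)/(S + H) = -5 + (2*H)/(H + S) = -5 + 2*H/(H + S))
d(L) = -L + (30 - 5*L)/(-10 + L) (d(L) = (-5*L - 3*(-10))/(-10 + L) - L = (-5*L + 30)/(-10 + L) - L = (30 - 5*L)/(-10 + L) - L = -L + (30 - 5*L)/(-10 + L))
√(d(8) + G(16)*65) = √((30 - 1*8² + 5*8)/(-10 + 8) + 7*65) = √((30 - 1*64 + 40)/(-2) + 455) = √(-(30 - 64 + 40)/2 + 455) = √(-½*6 + 455) = √(-3 + 455) = √452 = 2*√113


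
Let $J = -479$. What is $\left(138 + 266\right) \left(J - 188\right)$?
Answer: $-269468$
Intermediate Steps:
$\left(138 + 266\right) \left(J - 188\right) = \left(138 + 266\right) \left(-479 - 188\right) = 404 \left(-667\right) = -269468$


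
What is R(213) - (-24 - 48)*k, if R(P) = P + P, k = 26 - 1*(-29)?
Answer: 4386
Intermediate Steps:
k = 55 (k = 26 + 29 = 55)
R(P) = 2*P
R(213) - (-24 - 48)*k = 2*213 - (-24 - 48)*55 = 426 - (-72)*55 = 426 - 1*(-3960) = 426 + 3960 = 4386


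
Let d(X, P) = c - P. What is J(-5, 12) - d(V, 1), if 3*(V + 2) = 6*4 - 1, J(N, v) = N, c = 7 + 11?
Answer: -22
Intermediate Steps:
c = 18
V = 17/3 (V = -2 + (6*4 - 1)/3 = -2 + (24 - 1)/3 = -2 + (⅓)*23 = -2 + 23/3 = 17/3 ≈ 5.6667)
d(X, P) = 18 - P
J(-5, 12) - d(V, 1) = -5 - (18 - 1*1) = -5 - (18 - 1) = -5 - 1*17 = -5 - 17 = -22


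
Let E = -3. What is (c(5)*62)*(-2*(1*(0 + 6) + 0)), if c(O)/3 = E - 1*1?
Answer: 8928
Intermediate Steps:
c(O) = -12 (c(O) = 3*(-3 - 1*1) = 3*(-3 - 1) = 3*(-4) = -12)
(c(5)*62)*(-2*(1*(0 + 6) + 0)) = (-12*62)*(-2*(1*(0 + 6) + 0)) = -(-1488)*(1*6 + 0) = -(-1488)*(6 + 0) = -(-1488)*6 = -744*(-12) = 8928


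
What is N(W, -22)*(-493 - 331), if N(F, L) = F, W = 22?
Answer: -18128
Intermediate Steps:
N(W, -22)*(-493 - 331) = 22*(-493 - 331) = 22*(-824) = -18128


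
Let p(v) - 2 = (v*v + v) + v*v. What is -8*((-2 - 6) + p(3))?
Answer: -120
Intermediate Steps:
p(v) = 2 + v + 2*v² (p(v) = 2 + ((v*v + v) + v*v) = 2 + ((v² + v) + v²) = 2 + ((v + v²) + v²) = 2 + (v + 2*v²) = 2 + v + 2*v²)
-8*((-2 - 6) + p(3)) = -8*((-2 - 6) + (2 + 3 + 2*3²)) = -8*(-8 + (2 + 3 + 2*9)) = -8*(-8 + (2 + 3 + 18)) = -8*(-8 + 23) = -8*15 = -120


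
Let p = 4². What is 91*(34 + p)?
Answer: 4550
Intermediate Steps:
p = 16
91*(34 + p) = 91*(34 + 16) = 91*50 = 4550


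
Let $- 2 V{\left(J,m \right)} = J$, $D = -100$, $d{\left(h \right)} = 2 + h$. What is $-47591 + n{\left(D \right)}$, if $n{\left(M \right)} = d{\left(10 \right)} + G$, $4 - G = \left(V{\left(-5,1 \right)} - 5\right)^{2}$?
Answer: $- \frac{190325}{4} \approx -47581.0$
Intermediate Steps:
$V{\left(J,m \right)} = - \frac{J}{2}$
$G = - \frac{9}{4}$ ($G = 4 - \left(\left(- \frac{1}{2}\right) \left(-5\right) - 5\right)^{2} = 4 - \left(\frac{5}{2} - 5\right)^{2} = 4 - \left(- \frac{5}{2}\right)^{2} = 4 - \frac{25}{4} = - \frac{9}{4} \approx -2.25$)
$n{\left(M \right)} = \frac{39}{4}$ ($n{\left(M \right)} = \left(2 + 10\right) - \frac{9}{4} = 12 - \frac{9}{4} = \frac{39}{4}$)
$-47591 + n{\left(D \right)} = -47591 + \frac{39}{4} = - \frac{190325}{4}$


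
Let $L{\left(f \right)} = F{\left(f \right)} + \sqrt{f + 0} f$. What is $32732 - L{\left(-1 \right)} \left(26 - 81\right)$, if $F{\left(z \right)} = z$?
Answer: $32677 - 55 i \approx 32677.0 - 55.0 i$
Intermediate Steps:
$L{\left(f \right)} = f + f^{\frac{3}{2}}$ ($L{\left(f \right)} = f + \sqrt{f + 0} f = f + \sqrt{f} f = f + f^{\frac{3}{2}}$)
$32732 - L{\left(-1 \right)} \left(26 - 81\right) = 32732 - \left(-1 + \left(-1\right)^{\frac{3}{2}}\right) \left(26 - 81\right) = 32732 - \left(-1 - i\right) \left(-55\right) = 32732 - \left(55 + 55 i\right) = 32677 - 55 i$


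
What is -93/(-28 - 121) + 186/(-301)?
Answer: 279/44849 ≈ 0.0062209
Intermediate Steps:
-93/(-28 - 121) + 186/(-301) = -93/(-149) + 186*(-1/301) = -93*(-1/149) - 186/301 = 93/149 - 186/301 = 279/44849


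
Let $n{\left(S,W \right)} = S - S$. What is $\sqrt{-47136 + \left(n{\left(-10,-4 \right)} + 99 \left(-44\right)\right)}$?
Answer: $2 i \sqrt{12873} \approx 226.92 i$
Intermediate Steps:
$n{\left(S,W \right)} = 0$
$\sqrt{-47136 + \left(n{\left(-10,-4 \right)} + 99 \left(-44\right)\right)} = \sqrt{-47136 + \left(0 + 99 \left(-44\right)\right)} = \sqrt{-47136 + \left(0 - 4356\right)} = \sqrt{-47136 - 4356} = \sqrt{-51492} = 2 i \sqrt{12873}$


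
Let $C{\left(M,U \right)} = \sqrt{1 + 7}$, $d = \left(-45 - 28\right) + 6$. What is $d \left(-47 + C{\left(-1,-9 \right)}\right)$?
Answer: $3149 - 134 \sqrt{2} \approx 2959.5$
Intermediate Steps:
$d = -67$ ($d = -73 + 6 = -67$)
$C{\left(M,U \right)} = 2 \sqrt{2}$ ($C{\left(M,U \right)} = \sqrt{8} = 2 \sqrt{2}$)
$d \left(-47 + C{\left(-1,-9 \right)}\right) = - 67 \left(-47 + 2 \sqrt{2}\right) = 3149 - 134 \sqrt{2}$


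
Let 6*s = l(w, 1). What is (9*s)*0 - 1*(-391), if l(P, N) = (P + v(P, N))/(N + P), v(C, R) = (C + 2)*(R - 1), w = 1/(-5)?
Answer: 391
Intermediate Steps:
w = -⅕ ≈ -0.20000
v(C, R) = (-1 + R)*(2 + C) (v(C, R) = (2 + C)*(-1 + R) = (-1 + R)*(2 + C))
l(P, N) = (-2 + 2*N + N*P)/(N + P) (l(P, N) = (P + (-2 - P + 2*N + P*N))/(N + P) = (P + (-2 - P + 2*N + N*P))/(N + P) = (-2 + 2*N + N*P)/(N + P))
s = -1/24 (s = ((-2 + 2*1 + 1*(-⅕))/(1 - ⅕))/6 = ((-2 + 2 - ⅕)/(⅘))/6 = ((5/4)*(-⅕))/6 = (⅙)*(-¼) = -1/24 ≈ -0.041667)
(9*s)*0 - 1*(-391) = (9*(-1/24))*0 - 1*(-391) = -3/8*0 + 391 = 0 + 391 = 391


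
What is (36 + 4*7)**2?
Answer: 4096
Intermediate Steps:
(36 + 4*7)**2 = (36 + 28)**2 = 64**2 = 4096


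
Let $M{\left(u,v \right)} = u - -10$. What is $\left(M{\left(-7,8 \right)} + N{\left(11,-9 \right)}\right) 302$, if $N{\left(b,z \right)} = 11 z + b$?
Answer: $-25670$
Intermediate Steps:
$N{\left(b,z \right)} = b + 11 z$
$M{\left(u,v \right)} = 10 + u$ ($M{\left(u,v \right)} = u + 10 = 10 + u$)
$\left(M{\left(-7,8 \right)} + N{\left(11,-9 \right)}\right) 302 = \left(\left(10 - 7\right) + \left(11 + 11 \left(-9\right)\right)\right) 302 = \left(3 + \left(11 - 99\right)\right) 302 = \left(3 - 88\right) 302 = \left(-85\right) 302 = -25670$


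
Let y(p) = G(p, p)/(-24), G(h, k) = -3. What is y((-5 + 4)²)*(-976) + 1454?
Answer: 1332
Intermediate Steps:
y(p) = ⅛ (y(p) = -3/(-24) = -3*(-1/24) = ⅛)
y((-5 + 4)²)*(-976) + 1454 = (⅛)*(-976) + 1454 = -122 + 1454 = 1332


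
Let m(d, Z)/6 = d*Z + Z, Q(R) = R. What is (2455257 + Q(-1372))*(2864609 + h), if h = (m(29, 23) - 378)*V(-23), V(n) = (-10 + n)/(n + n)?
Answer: 161829004290800/23 ≈ 7.0360e+12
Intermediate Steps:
m(d, Z) = 6*Z + 6*Z*d (m(d, Z) = 6*(d*Z + Z) = 6*(Z*d + Z) = 6*(Z + Z*d) = 6*Z + 6*Z*d)
V(n) = (-10 + n)/(2*n) (V(n) = (-10 + n)/((2*n)) = (-10 + n)*(1/(2*n)) = (-10 + n)/(2*n))
h = 62073/23 (h = (6*23*(1 + 29) - 378)*((½)*(-10 - 23)/(-23)) = (6*23*30 - 378)*((½)*(-1/23)*(-33)) = (4140 - 378)*(33/46) = 3762*(33/46) = 62073/23 ≈ 2698.8)
(2455257 + Q(-1372))*(2864609 + h) = (2455257 - 1372)*(2864609 + 62073/23) = 2453885*(65948080/23) = 161829004290800/23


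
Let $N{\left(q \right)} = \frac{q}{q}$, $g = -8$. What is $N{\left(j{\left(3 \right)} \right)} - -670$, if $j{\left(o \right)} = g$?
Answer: $671$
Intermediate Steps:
$j{\left(o \right)} = -8$
$N{\left(q \right)} = 1$
$N{\left(j{\left(3 \right)} \right)} - -670 = 1 - -670 = 1 + 670 = 671$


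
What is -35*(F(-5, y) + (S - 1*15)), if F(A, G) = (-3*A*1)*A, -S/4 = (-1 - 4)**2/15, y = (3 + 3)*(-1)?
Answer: 10150/3 ≈ 3383.3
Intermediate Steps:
y = -6 (y = 6*(-1) = -6)
S = -20/3 (S = -4*(-1 - 4)**2/15 = -4*(-5)**2/15 = -100/15 = -4*5/3 = -20/3 ≈ -6.6667)
F(A, G) = -3*A**2 (F(A, G) = (-3*A)*A = -3*A**2)
-35*(F(-5, y) + (S - 1*15)) = -35*(-3*(-5)**2 + (-20/3 - 1*15)) = -35*(-3*25 + (-20/3 - 15)) = -35*(-75 - 65/3) = -35*(-290/3) = 10150/3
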